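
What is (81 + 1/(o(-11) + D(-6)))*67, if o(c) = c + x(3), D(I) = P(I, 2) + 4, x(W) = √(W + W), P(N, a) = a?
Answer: 102778/19 - 67*√6/19 ≈ 5400.7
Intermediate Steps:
x(W) = √2*√W (x(W) = √(2*W) = √2*√W)
D(I) = 6 (D(I) = 2 + 4 = 6)
o(c) = c + √6 (o(c) = c + √2*√3 = c + √6)
(81 + 1/(o(-11) + D(-6)))*67 = (81 + 1/((-11 + √6) + 6))*67 = (81 + 1/(-5 + √6))*67 = 5427 + 67/(-5 + √6)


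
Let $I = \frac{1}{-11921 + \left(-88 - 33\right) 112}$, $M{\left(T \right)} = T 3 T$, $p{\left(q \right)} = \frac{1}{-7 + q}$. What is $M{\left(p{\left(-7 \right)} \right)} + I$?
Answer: $\frac{10889}{713244} \approx 0.015267$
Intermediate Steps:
$M{\left(T \right)} = 3 T^{2}$ ($M{\left(T \right)} = 3 T T = 3 T^{2}$)
$I = - \frac{1}{25473}$ ($I = \frac{1}{-11921 - 13552} = \frac{1}{-25473} = - \frac{1}{25473} \approx -3.9257 \cdot 10^{-5}$)
$M{\left(p{\left(-7 \right)} \right)} + I = 3 \left(\frac{1}{-7 - 7}\right)^{2} - \frac{1}{25473} = 3 \left(\frac{1}{-14}\right)^{2} - \frac{1}{25473} = 3 \left(- \frac{1}{14}\right)^{2} - \frac{1}{25473} = 3 \cdot \frac{1}{196} - \frac{1}{25473} = \frac{3}{196} - \frac{1}{25473} = \frac{10889}{713244}$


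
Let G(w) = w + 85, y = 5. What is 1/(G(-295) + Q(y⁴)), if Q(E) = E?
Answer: 1/415 ≈ 0.0024096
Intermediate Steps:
G(w) = 85 + w
1/(G(-295) + Q(y⁴)) = 1/((85 - 295) + 5⁴) = 1/(-210 + 625) = 1/415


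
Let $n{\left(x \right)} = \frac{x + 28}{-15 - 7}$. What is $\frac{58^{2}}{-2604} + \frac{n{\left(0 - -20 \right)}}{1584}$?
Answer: $- \frac{67913}{52514} \approx -1.2932$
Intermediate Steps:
$n{\left(x \right)} = - \frac{14}{11} - \frac{x}{22}$ ($n{\left(x \right)} = \frac{28 + x}{-22} = \left(28 + x\right) \left(- \frac{1}{22}\right) = - \frac{14}{11} - \frac{x}{22}$)
$\frac{58^{2}}{-2604} + \frac{n{\left(0 - -20 \right)}}{1584} = \frac{58^{2}}{-2604} + \frac{- \frac{14}{11} - \frac{0 - -20}{22}}{1584} = 3364 \left(- \frac{1}{2604}\right) + \left(- \frac{14}{11} - \frac{0 + 20}{22}\right) \frac{1}{1584} = - \frac{841}{651} + \left(- \frac{14}{11} - \frac{10}{11}\right) \frac{1}{1584} = - \frac{841}{651} - \frac{1}{726} = - \frac{67913}{52514}$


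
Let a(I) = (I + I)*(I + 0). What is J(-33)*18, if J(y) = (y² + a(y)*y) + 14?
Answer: -1273878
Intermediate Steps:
a(I) = 2*I² (a(I) = (2*I)*I = 2*I²)
J(y) = 14 + y² + 2*y³ (J(y) = (y² + (2*y²)*y) + 14 = (y² + 2*y³) + 14 = 14 + y² + 2*y³)
J(-33)*18 = (14 + (-33)² + 2*(-33)³)*18 = (14 + 1089 + 2*(-35937))*18 = (14 + 1089 - 71874)*18 = -70771*18 = -1273878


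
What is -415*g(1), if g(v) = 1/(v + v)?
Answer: -415/2 ≈ -207.50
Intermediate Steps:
g(v) = 1/(2*v)
-415*g(1) = -415/(2*1) = -415/2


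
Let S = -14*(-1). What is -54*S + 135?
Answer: -621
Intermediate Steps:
S = 14
-54*S + 135 = -54*14 + 135 = -756 + 135 = -621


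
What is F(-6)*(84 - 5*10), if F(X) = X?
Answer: -204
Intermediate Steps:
F(-6)*(84 - 5*10) = -6*(84 - 5*10) = -6*(84 - 50) = -6*34 = -204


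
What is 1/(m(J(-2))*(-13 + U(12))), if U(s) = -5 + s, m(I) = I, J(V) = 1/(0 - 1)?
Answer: ⅙ ≈ 0.16667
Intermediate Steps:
J(V) = -1 (J(V) = 1/(-1) = -1)
1/(m(J(-2))*(-13 + U(12))) = 1/(-(-13 + (-5 + 12))) = 1/(-(-13 + 7)) = 1/(-1*(-6)) = 1/6 = ⅙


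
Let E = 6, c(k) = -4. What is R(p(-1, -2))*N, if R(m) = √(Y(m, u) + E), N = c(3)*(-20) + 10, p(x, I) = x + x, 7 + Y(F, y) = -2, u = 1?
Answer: 90*I*√3 ≈ 155.88*I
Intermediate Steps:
Y(F, y) = -9 (Y(F, y) = -7 - 2 = -9)
p(x, I) = 2*x
N = 90 (N = -4*(-20) + 10 = 80 + 10 = 90)
R(m) = I*√3 (R(m) = √(-9 + 6) = √(-3) = I*√3)
R(p(-1, -2))*N = (I*√3)*90 = 90*I*√3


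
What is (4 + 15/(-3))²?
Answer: 1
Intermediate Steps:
(4 + 15/(-3))² = (4 + 15*(-⅓))² = (4 - 5)² = (-1)² = 1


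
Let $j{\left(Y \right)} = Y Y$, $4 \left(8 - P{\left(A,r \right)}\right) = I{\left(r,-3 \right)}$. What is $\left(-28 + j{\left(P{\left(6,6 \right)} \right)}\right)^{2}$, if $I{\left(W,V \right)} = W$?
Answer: $\frac{3249}{16} \approx 203.06$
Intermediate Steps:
$P{\left(A,r \right)} = 8 - \frac{r}{4}$
$j{\left(Y \right)} = Y^{2}$
$\left(-28 + j{\left(P{\left(6,6 \right)} \right)}\right)^{2} = \left(-28 + \left(8 - \frac{3}{2}\right)^{2}\right)^{2} = \left(-28 + \left(\frac{13}{2}\right)^{2}\right)^{2} = \left(-28 + \frac{169}{4}\right)^{2} = \left(\frac{57}{4}\right)^{2} = \frac{3249}{16}$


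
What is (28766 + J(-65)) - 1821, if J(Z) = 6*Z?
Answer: 26555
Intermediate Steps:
(28766 + J(-65)) - 1821 = (28766 + 6*(-65)) - 1821 = (28766 - 390) - 1821 = 28376 - 1821 = 26555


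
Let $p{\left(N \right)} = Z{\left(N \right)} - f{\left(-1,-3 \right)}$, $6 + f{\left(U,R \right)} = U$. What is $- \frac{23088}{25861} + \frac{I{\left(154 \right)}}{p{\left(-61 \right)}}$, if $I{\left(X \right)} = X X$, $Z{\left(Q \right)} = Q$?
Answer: $- \frac{307283114}{698247} \approx -440.08$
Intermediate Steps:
$f{\left(U,R \right)} = -6 + U$
$I{\left(X \right)} = X^{2}$
$p{\left(N \right)} = 7 + N$ ($p{\left(N \right)} = N - \left(-6 - 1\right) = N - -7 = N + 7 = 7 + N$)
$- \frac{23088}{25861} + \frac{I{\left(154 \right)}}{p{\left(-61 \right)}} = - \frac{23088}{25861} + \frac{154^{2}}{7 - 61} = \left(-23088\right) \frac{1}{25861} + \frac{23716}{-54} = - \frac{23088}{25861} + 23716 \left(- \frac{1}{54}\right) = - \frac{23088}{25861} - \frac{11858}{27} = - \frac{307283114}{698247}$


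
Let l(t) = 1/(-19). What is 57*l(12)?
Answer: -3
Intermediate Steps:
l(t) = -1/19
57*l(12) = 57*(-1/19) = -3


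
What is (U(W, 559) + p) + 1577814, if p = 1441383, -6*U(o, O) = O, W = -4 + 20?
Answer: 18114623/6 ≈ 3.0191e+6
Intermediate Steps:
W = 16
U(o, O) = -O/6
(U(W, 559) + p) + 1577814 = (-⅙*559 + 1441383) + 1577814 = (-559/6 + 1441383) + 1577814 = 8647739/6 + 1577814 = 18114623/6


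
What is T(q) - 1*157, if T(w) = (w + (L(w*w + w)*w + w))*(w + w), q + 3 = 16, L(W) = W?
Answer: 62035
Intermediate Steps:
q = 13 (q = -3 + 16 = 13)
T(w) = 2*w*(2*w + w*(w + w²)) (T(w) = (w + ((w*w + w)*w + w))*(w + w) = (w + ((w² + w)*w + w))*(2*w) = (w + ((w + w²)*w + w))*(2*w) = (w + (w*(w + w²) + w))*(2*w) = (w + (w + w*(w + w²)))*(2*w) = (2*w + w*(w + w²))*(2*w) = 2*w*(2*w + w*(w + w²)))
T(q) - 1*157 = 2*13²*(2 + 13*(1 + 13)) - 1*157 = 2*169*(2 + 13*14) - 157 = 2*169*(2 + 182) - 157 = 2*169*184 - 157 = 62192 - 157 = 62035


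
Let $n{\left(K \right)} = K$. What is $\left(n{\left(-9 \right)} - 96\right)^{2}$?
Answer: $11025$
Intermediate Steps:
$\left(n{\left(-9 \right)} - 96\right)^{2} = \left(-9 - 96\right)^{2} = \left(-105\right)^{2} = 11025$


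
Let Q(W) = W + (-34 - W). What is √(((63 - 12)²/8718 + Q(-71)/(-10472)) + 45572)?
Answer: √2281779285142819/223762 ≈ 213.48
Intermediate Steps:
Q(W) = -34
√(((63 - 12)²/8718 + Q(-71)/(-10472)) + 45572) = √(((63 - 12)²/8718 - 34/(-10472)) + 45572) = √((51²*(1/8718) - 34*(-1/10472)) + 45572) = √((2601*(1/8718) + 1/308) + 45572) = √((867/2906 + 1/308) + 45572) = √(134971/447524 + 45572) = √(20394698699/447524) = √2281779285142819/223762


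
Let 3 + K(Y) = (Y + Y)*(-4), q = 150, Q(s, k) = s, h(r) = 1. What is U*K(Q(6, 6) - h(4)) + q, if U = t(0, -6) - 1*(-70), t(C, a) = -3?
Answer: -2731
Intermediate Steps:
U = 67 (U = -3 - 1*(-70) = -3 + 70 = 67)
K(Y) = -3 - 8*Y (K(Y) = -3 + (Y + Y)*(-4) = -3 + (2*Y)*(-4) = -3 - 8*Y)
U*K(Q(6, 6) - h(4)) + q = 67*(-3 - 8*(6 - 1*1)) + 150 = 67*(-3 - 8*(6 - 1)) + 150 = 67*(-3 - 8*5) + 150 = 67*(-3 - 40) + 150 = 67*(-43) + 150 = -2881 + 150 = -2731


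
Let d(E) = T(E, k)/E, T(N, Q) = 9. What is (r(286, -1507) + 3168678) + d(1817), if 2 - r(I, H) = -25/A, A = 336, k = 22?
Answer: 1934517212609/610512 ≈ 3.1687e+6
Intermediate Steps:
r(I, H) = 697/336 (r(I, H) = 2 - (-25)/336 = 2 - 1*(-25/336) = 2 + 25/336 = 697/336)
d(E) = 9/E
(r(286, -1507) + 3168678) + d(1817) = (697/336 + 3168678) + 9/1817 = 1064676505/336 + 9*(1/1817) = 1064676505/336 + 9/1817 = 1934517212609/610512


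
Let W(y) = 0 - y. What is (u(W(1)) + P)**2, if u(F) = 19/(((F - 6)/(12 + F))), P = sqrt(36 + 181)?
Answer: 54314/49 - 418*sqrt(217)/7 ≈ 228.80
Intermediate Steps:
W(y) = -y
P = sqrt(217) ≈ 14.731
u(F) = 19*(12 + F)/(-6 + F) (u(F) = 19/(((-6 + F)/(12 + F))) = 19*((12 + F)/(-6 + F)) = 19*(12 + F)/(-6 + F))
(u(W(1)) + P)**2 = (19*(12 - 1*1)/(-6 - 1*1) + sqrt(217))**2 = (19*(12 - 1)/(-6 - 1) + sqrt(217))**2 = (19*11/(-7) + sqrt(217))**2 = (19*(-1/7)*11 + sqrt(217))**2 = (-209/7 + sqrt(217))**2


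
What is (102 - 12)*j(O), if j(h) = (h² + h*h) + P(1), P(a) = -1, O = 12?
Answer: 25830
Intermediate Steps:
j(h) = -1 + 2*h² (j(h) = (h² + h*h) - 1 = (h² + h²) - 1 = 2*h² - 1 = -1 + 2*h²)
(102 - 12)*j(O) = (102 - 12)*(-1 + 2*12²) = 90*(-1 + 2*144) = 90*(-1 + 288) = 90*287 = 25830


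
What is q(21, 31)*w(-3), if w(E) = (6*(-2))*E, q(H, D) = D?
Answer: 1116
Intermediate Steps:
w(E) = -12*E
q(21, 31)*w(-3) = 31*(-12*(-3)) = 31*36 = 1116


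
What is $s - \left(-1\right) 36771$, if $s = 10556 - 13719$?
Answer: $33608$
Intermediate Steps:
$s = -3163$
$s - \left(-1\right) 36771 = -3163 - \left(-1\right) 36771 = -3163 - -36771 = -3163 + 36771 = 33608$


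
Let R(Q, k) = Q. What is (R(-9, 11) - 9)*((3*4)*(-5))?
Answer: 1080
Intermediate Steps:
(R(-9, 11) - 9)*((3*4)*(-5)) = (-9 - 9)*((3*4)*(-5)) = -216*(-5) = -18*(-60) = 1080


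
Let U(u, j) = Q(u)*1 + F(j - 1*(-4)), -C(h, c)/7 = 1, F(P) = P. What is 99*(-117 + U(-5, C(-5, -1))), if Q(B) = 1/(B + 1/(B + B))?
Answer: -202290/17 ≈ -11899.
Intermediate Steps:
C(h, c) = -7 (C(h, c) = -7*1 = -7)
Q(B) = 1/(B + 1/(2*B))
U(u, j) = 4 + j + 2*u/(1 + 2*u**2) (U(u, j) = (2*u/(1 + 2*u**2))*1 + (j - 1*(-4)) = 2*u/(1 + 2*u**2) + (j + 4) = 2*u/(1 + 2*u**2) + (4 + j) = 4 + j + 2*u/(1 + 2*u**2))
99*(-117 + U(-5, C(-5, -1))) = 99*(-117 + (2*(-5) + (1 + 2*(-5)**2)*(4 - 7))/(1 + 2*(-5)**2)) = 99*(-117 + (-10 + (1 + 2*25)*(-3))/(1 + 2*25)) = 99*(-117 + (-10 + (1 + 50)*(-3))/(1 + 50)) = 99*(-117 + (-10 + 51*(-3))/51) = 99*(-117 + (-10 - 153)/51) = 99*(-117 + (1/51)*(-163)) = 99*(-117 - 163/51) = 99*(-6130/51) = -202290/17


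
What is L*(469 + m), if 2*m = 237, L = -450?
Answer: -264375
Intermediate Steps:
m = 237/2 (m = (½)*237 = 237/2 ≈ 118.50)
L*(469 + m) = -450*(469 + 237/2) = -450*1175/2 = -264375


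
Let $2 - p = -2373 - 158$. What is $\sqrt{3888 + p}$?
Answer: $\sqrt{6421} \approx 80.131$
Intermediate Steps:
$p = 2533$ ($p = 2 - \left(-2373 - 158\right) = 2 - -2531 = 2 + 2531 = 2533$)
$\sqrt{3888 + p} = \sqrt{3888 + 2533} = \sqrt{6421}$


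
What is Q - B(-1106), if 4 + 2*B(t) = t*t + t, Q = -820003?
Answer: -1431066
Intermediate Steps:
B(t) = -2 + t/2 + t²/2 (B(t) = -2 + (t*t + t)/2 = -2 + (t² + t)/2 = -2 + (t + t²)/2 = -2 + (t/2 + t²/2) = -2 + t/2 + t²/2)
Q - B(-1106) = -820003 - (-2 + (½)*(-1106) + (½)*(-1106)²) = -820003 - (-2 - 553 + (½)*1223236) = -820003 - (-2 - 553 + 611618) = -820003 - 1*611063 = -820003 - 611063 = -1431066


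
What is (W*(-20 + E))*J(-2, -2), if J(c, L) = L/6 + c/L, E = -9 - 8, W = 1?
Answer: -74/3 ≈ -24.667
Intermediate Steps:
E = -17
J(c, L) = L/6 + c/L (J(c, L) = L*(⅙) + c/L = L/6 + c/L)
(W*(-20 + E))*J(-2, -2) = (1*(-20 - 17))*((⅙)*(-2) - 2/(-2)) = (1*(-37))*(-⅓ - 2*(-½)) = -37*(-⅓ + 1) = -37*⅔ = -74/3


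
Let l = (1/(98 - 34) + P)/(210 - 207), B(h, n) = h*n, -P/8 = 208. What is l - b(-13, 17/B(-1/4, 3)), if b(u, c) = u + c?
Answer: -99647/192 ≈ -519.00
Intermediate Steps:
P = -1664 (P = -8*208 = -1664)
l = -106495/192 (l = (1/(98 - 34) - 1664)/(210 - 207) = (1/64 - 1664)/3 = (1/64 - 1664)*(⅓) = -106495/64*⅓ = -106495/192 ≈ -554.66)
b(u, c) = c + u
l - b(-13, 17/B(-1/4, 3)) = -106495/192 - (17/((-1/4*3)) - 13) = -106495/192 - (17/((-1*¼*3)) - 13) = -106495/192 - (17/((-¼*3)) - 13) = -106495/192 - (17/(-¾) - 13) = -106495/192 - (17*(-4/3) - 13) = -106495/192 - (-68/3 - 13) = -106495/192 - 1*(-107/3) = -106495/192 + 107/3 = -99647/192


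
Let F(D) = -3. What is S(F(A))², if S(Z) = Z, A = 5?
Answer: 9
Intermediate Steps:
S(F(A))² = (-3)² = 9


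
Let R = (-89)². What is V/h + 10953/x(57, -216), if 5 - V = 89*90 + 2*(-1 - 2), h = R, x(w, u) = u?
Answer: -9831833/190104 ≈ -51.718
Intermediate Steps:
R = 7921
h = 7921
V = -7999 (V = 5 - (89*90 + 2*(-1 - 2)) = 5 - (8010 + 2*(-3)) = 5 - (8010 - 6) = 5 - 1*8004 = 5 - 8004 = -7999)
V/h + 10953/x(57, -216) = -7999/7921 + 10953/(-216) = -7999*1/7921 + 10953*(-1/216) = -7999/7921 - 1217/24 = -9831833/190104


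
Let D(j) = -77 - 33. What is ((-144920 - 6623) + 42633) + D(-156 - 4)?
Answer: -109020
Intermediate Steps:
D(j) = -110
((-144920 - 6623) + 42633) + D(-156 - 4) = ((-144920 - 6623) + 42633) - 110 = (-151543 + 42633) - 110 = -108910 - 110 = -109020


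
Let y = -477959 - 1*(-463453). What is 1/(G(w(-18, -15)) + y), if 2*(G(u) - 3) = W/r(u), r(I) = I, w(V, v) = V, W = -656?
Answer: -9/130363 ≈ -6.9038e-5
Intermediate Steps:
y = -14506 (y = -477959 + 463453 = -14506)
G(u) = 3 - 328/u (G(u) = 3 + (-656/u)/2 = 3 - 328/u)
1/(G(w(-18, -15)) + y) = 1/((3 - 328/(-18)) - 14506) = 1/((3 - 328*(-1/18)) - 14506) = 1/((3 + 164/9) - 14506) = 1/(191/9 - 14506) = 1/(-130363/9) = -9/130363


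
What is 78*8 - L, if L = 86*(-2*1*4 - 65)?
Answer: 6902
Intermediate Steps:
L = -6278 (L = 86*(-2*4 - 65) = 86*(-8 - 65) = 86*(-73) = -6278)
78*8 - L = 78*8 - 1*(-6278) = 624 + 6278 = 6902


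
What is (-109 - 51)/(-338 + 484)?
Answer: -80/73 ≈ -1.0959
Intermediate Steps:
(-109 - 51)/(-338 + 484) = -160/146 = -160*1/146 = -80/73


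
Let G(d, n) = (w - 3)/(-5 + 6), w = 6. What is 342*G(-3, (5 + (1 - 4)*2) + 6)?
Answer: 1026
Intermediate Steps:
G(d, n) = 3 (G(d, n) = (6 - 3)/(-5 + 6) = 3/1 = 3*1 = 3)
342*G(-3, (5 + (1 - 4)*2) + 6) = 342*3 = 1026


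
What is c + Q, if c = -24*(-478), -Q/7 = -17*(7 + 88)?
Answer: 22777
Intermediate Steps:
Q = 11305 (Q = -(-119)*(7 + 88) = -(-119)*95 = -7*(-1615) = 11305)
c = 11472
c + Q = 11472 + 11305 = 22777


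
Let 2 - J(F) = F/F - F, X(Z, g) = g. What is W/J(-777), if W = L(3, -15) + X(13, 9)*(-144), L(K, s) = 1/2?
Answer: 2591/1552 ≈ 1.6695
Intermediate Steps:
J(F) = 1 + F (J(F) = 2 - (F/F - F) = 2 - (1 - F) = 2 + (-1 + F) = 1 + F)
L(K, s) = ½
W = -2591/2 (W = ½ + 9*(-144) = ½ - 1296 = -2591/2 ≈ -1295.5)
W/J(-777) = -2591/(2*(1 - 777)) = -2591/2/(-776) = -2591/2*(-1/776) = 2591/1552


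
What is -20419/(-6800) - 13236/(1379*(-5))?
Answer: 46158761/9377200 ≈ 4.9224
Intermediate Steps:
-20419/(-6800) - 13236/(1379*(-5)) = -20419*(-1/6800) - 13236/(-6895) = 20419/6800 - 13236*(-1/6895) = 20419/6800 + 13236/6895 = 46158761/9377200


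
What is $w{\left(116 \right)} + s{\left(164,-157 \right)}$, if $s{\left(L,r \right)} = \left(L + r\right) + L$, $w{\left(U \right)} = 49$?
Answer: $220$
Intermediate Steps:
$s{\left(L,r \right)} = r + 2 L$
$w{\left(116 \right)} + s{\left(164,-157 \right)} = 49 + \left(-157 + 2 \cdot 164\right) = 49 + \left(-157 + 328\right) = 49 + 171 = 220$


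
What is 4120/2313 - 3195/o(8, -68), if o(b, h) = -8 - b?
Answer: 7455955/37008 ≈ 201.47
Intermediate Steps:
4120/2313 - 3195/o(8, -68) = 4120/2313 - 3195/(-8 - 1*8) = 4120*(1/2313) - 3195/(-8 - 8) = 4120/2313 - 3195/(-16) = 4120/2313 - 3195*(-1/16) = 4120/2313 + 3195/16 = 7455955/37008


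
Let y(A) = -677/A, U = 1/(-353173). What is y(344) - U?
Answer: -239097777/121491512 ≈ -1.9680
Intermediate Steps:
U = -1/353173 ≈ -2.8315e-6
y(344) - U = -677/344 - 1*(-1/353173) = -677*1/344 + 1/353173 = -677/344 + 1/353173 = -239097777/121491512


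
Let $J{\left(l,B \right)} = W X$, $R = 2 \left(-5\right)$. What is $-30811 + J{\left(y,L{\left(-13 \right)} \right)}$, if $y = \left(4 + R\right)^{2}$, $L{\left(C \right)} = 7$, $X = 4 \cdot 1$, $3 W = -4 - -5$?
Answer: $- \frac{92429}{3} \approx -30810.0$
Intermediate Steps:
$W = \frac{1}{3}$ ($W = \frac{-4 - -5}{3} = \frac{-4 + 5}{3} = \frac{1}{3} \cdot 1 = \frac{1}{3} \approx 0.33333$)
$R = -10$
$X = 4$
$y = 36$ ($y = \left(4 - 10\right)^{2} = \left(-6\right)^{2} = 36$)
$J{\left(l,B \right)} = \frac{4}{3}$ ($J{\left(l,B \right)} = \frac{1}{3} \cdot 4 = \frac{4}{3}$)
$-30811 + J{\left(y,L{\left(-13 \right)} \right)} = -30811 + \frac{4}{3} = - \frac{92429}{3}$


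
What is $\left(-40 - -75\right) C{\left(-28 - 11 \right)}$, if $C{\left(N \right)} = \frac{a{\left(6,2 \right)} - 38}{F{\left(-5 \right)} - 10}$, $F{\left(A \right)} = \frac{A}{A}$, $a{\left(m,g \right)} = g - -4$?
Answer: $\frac{1120}{9} \approx 124.44$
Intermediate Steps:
$a{\left(m,g \right)} = 4 + g$ ($a{\left(m,g \right)} = g + 4 = 4 + g$)
$F{\left(A \right)} = 1$
$C{\left(N \right)} = \frac{32}{9}$ ($C{\left(N \right)} = \frac{\left(4 + 2\right) - 38}{1 - 10} = \frac{6 - 38}{-9} = \left(-32\right) \left(- \frac{1}{9}\right) = \frac{32}{9}$)
$\left(-40 - -75\right) C{\left(-28 - 11 \right)} = \left(-40 - -75\right) \frac{32}{9} = \left(-40 + 75\right) \frac{32}{9} = 35 \cdot \frac{32}{9} = \frac{1120}{9}$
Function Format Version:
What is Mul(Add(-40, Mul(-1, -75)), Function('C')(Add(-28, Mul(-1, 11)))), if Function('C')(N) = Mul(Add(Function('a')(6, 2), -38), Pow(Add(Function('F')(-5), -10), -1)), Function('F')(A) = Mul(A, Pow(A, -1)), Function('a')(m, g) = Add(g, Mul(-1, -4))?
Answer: Rational(1120, 9) ≈ 124.44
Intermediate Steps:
Function('a')(m, g) = Add(4, g) (Function('a')(m, g) = Add(g, 4) = Add(4, g))
Function('F')(A) = 1
Function('C')(N) = Rational(32, 9) (Function('C')(N) = Mul(Add(Add(4, 2), -38), Pow(Add(1, -10), -1)) = Mul(Add(6, -38), Pow(-9, -1)) = Mul(-32, Rational(-1, 9)) = Rational(32, 9))
Mul(Add(-40, Mul(-1, -75)), Function('C')(Add(-28, Mul(-1, 11)))) = Mul(Add(-40, Mul(-1, -75)), Rational(32, 9)) = Mul(Add(-40, 75), Rational(32, 9)) = Mul(35, Rational(32, 9)) = Rational(1120, 9)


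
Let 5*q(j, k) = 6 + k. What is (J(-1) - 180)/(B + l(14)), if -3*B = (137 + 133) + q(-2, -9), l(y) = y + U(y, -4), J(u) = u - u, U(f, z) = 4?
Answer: 900/359 ≈ 2.5070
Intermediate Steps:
J(u) = 0
q(j, k) = 6/5 + k/5 (q(j, k) = (6 + k)/5 = 6/5 + k/5)
l(y) = 4 + y (l(y) = y + 4 = 4 + y)
B = -449/5 (B = -((137 + 133) + (6/5 + (⅕)*(-9)))/3 = -(270 + (6/5 - 9/5))/3 = -(270 - ⅗)/3 = -⅓*1347/5 = -449/5 ≈ -89.800)
(J(-1) - 180)/(B + l(14)) = (0 - 180)/(-449/5 + (4 + 14)) = -180/(-449/5 + 18) = -180/(-359/5) = -180*(-5/359) = 900/359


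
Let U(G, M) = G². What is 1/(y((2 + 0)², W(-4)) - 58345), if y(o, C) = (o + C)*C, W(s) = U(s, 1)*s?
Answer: -1/54505 ≈ -1.8347e-5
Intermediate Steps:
W(s) = s³ (W(s) = s²*s = s³)
y(o, C) = C*(C + o) (y(o, C) = (C + o)*C = C*(C + o))
1/(y((2 + 0)², W(-4)) - 58345) = 1/((-4)³*((-4)³ + (2 + 0)²) - 58345) = 1/(-64*(-64 + 2²) - 58345) = 1/(-64*(-64 + 4) - 58345) = 1/(-64*(-60) - 58345) = 1/(3840 - 58345) = 1/(-54505) = -1/54505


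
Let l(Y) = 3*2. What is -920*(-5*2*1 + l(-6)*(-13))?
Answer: 80960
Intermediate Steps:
l(Y) = 6
-920*(-5*2*1 + l(-6)*(-13)) = -920*(-5*2*1 + 6*(-13)) = -920*(-10*1 - 78) = -920*(-10 - 78) = -920*(-88) = 80960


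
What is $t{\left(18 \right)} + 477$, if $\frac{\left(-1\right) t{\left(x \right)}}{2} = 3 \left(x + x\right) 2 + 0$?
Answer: $45$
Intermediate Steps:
$t{\left(x \right)} = - 24 x$ ($t{\left(x \right)} = - 2 \left(3 \left(x + x\right) 2 + 0\right) = - 2 \left(3 \cdot 2 x 2 + 0\right) = - 2 \left(6 x 2 + 0\right) = - 2 \left(12 x + 0\right) = - 2 \cdot 12 x = - 24 x$)
$t{\left(18 \right)} + 477 = \left(-24\right) 18 + 477 = -432 + 477 = 45$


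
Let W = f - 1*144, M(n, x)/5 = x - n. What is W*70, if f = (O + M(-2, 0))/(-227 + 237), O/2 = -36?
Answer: -10514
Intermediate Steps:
O = -72 (O = 2*(-36) = -72)
M(n, x) = -5*n + 5*x (M(n, x) = 5*(x - n) = -5*n + 5*x)
f = -31/5 (f = (-72 + (-5*(-2) + 5*0))/(-227 + 237) = (-72 + (10 + 0))/10 = (-72 + 10)*(⅒) = -62*⅒ = -31/5 ≈ -6.2000)
W = -751/5 (W = -31/5 - 1*144 = -31/5 - 144 = -751/5 ≈ -150.20)
W*70 = -751/5*70 = -10514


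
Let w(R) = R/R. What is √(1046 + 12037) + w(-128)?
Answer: 1 + 7*√267 ≈ 115.38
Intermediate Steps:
w(R) = 1
√(1046 + 12037) + w(-128) = √(1046 + 12037) + 1 = √13083 + 1 = 7*√267 + 1 = 1 + 7*√267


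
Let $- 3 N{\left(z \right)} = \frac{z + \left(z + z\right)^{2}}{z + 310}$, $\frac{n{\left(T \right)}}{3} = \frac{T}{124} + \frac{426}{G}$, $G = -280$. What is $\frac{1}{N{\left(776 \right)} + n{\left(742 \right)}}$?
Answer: $- \frac{785540}{570436119} \approx -0.0013771$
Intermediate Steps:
$n{\left(T \right)} = - \frac{639}{140} + \frac{3 T}{124}$ ($n{\left(T \right)} = 3 \left(\frac{T}{124} + \frac{426}{-280}\right) = 3 \left(T \frac{1}{124} + 426 \left(- \frac{1}{280}\right)\right) = 3 \left(\frac{T}{124} - \frac{213}{140}\right) = 3 \left(- \frac{213}{140} + \frac{T}{124}\right) = - \frac{639}{140} + \frac{3 T}{124}$)
$N{\left(z \right)} = - \frac{z + 4 z^{2}}{3 \left(310 + z\right)}$ ($N{\left(z \right)} = - \frac{\left(z + \left(z + z\right)^{2}\right) \frac{1}{z + 310}}{3} = - \frac{\left(z + \left(2 z\right)^{2}\right) \frac{1}{310 + z}}{3} = - \frac{\left(z + 4 z^{2}\right) \frac{1}{310 + z}}{3} = - \frac{\frac{1}{310 + z} \left(z + 4 z^{2}\right)}{3} = - \frac{z + 4 z^{2}}{3 \left(310 + z\right)}$)
$\frac{1}{N{\left(776 \right)} + n{\left(742 \right)}} = \frac{1}{\left(-1\right) 776 \frac{1}{930 + 3 \cdot 776} \left(1 + 4 \cdot 776\right) + \left(- \frac{639}{140} + \frac{3}{124} \cdot 742\right)} = \frac{1}{\left(-1\right) 776 \frac{1}{930 + 2328} \left(1 + 3104\right) + \left(- \frac{639}{140} + \frac{1113}{62}\right)} = \frac{1}{\left(-1\right) 776 \cdot \frac{1}{3258} \cdot 3105 + \frac{58101}{4340}} = \frac{1}{- \frac{133860}{181} + \frac{58101}{4340}} = \frac{1}{- \frac{570436119}{785540}} = - \frac{785540}{570436119}$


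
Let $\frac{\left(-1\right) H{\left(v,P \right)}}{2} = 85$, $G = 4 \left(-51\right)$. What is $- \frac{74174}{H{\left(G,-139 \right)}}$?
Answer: $\frac{37087}{85} \approx 436.32$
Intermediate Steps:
$G = -204$
$H{\left(v,P \right)} = -170$ ($H{\left(v,P \right)} = \left(-2\right) 85 = -170$)
$- \frac{74174}{H{\left(G,-139 \right)}} = - \frac{74174}{-170} = \left(-74174\right) \left(- \frac{1}{170}\right) = \frac{37087}{85}$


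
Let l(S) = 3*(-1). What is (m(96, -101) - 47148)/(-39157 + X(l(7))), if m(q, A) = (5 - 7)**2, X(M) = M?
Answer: 5893/4895 ≈ 1.2039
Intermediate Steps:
l(S) = -3
m(q, A) = 4 (m(q, A) = (-2)**2 = 4)
(m(96, -101) - 47148)/(-39157 + X(l(7))) = (4 - 47148)/(-39157 - 3) = -47144/(-39160) = -47144*(-1/39160) = 5893/4895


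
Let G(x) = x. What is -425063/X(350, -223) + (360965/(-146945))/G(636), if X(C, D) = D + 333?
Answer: -3972516099841/1028027220 ≈ -3864.2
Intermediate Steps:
X(C, D) = 333 + D
-425063/X(350, -223) + (360965/(-146945))/G(636) = -425063/(333 - 223) + (360965/(-146945))/636 = -425063/110 + (360965*(-1/146945))*(1/636) = -425063*1/110 - 72193/29389*1/636 = -425063/110 - 72193/18691404 = -3972516099841/1028027220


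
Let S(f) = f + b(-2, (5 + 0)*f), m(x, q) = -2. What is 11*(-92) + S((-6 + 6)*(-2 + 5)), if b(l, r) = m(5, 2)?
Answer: -1014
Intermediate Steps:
b(l, r) = -2
S(f) = -2 + f (S(f) = f - 2 = -2 + f)
11*(-92) + S((-6 + 6)*(-2 + 5)) = 11*(-92) + (-2 + (-6 + 6)*(-2 + 5)) = -1012 + (-2 + 0*3) = -1012 + (-2 + 0) = -1012 - 2 = -1014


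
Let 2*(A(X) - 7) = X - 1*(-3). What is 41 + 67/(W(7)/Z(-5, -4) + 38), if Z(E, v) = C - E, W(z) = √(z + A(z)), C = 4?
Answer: 263209/6155 - 603*√19/116945 ≈ 42.741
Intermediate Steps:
A(X) = 17/2 + X/2 (A(X) = 7 + (X - 1*(-3))/2 = 7 + (X + 3)/2 = 7 + (3 + X)/2 = 7 + (3/2 + X/2) = 17/2 + X/2)
W(z) = √(17/2 + 3*z/2) (W(z) = √(z + (17/2 + z/2)) = √(17/2 + 3*z/2))
Z(E, v) = 4 - E
41 + 67/(W(7)/Z(-5, -4) + 38) = 41 + 67/((√(34 + 6*7)/2)/(4 - 1*(-5)) + 38) = 41 + 67/((√(34 + 42)/2)/(4 + 5) + 38) = 41 + 67/((√76/2)/9 + 38) = 41 + 67/(((2*√19)/2)*(⅑) + 38) = 41 + 67/(√19*(⅑) + 38) = 41 + 67/(√19/9 + 38) = 41 + 67/(38 + √19/9)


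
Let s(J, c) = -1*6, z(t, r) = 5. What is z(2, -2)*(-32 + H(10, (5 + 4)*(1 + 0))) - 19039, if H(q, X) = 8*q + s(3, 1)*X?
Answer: -19069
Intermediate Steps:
s(J, c) = -6
H(q, X) = -6*X + 8*q (H(q, X) = 8*q - 6*X = -6*X + 8*q)
z(2, -2)*(-32 + H(10, (5 + 4)*(1 + 0))) - 19039 = 5*(-32 + (-6*(5 + 4)*(1 + 0) + 8*10)) - 19039 = 5*(-32 + (-54 + 80)) - 19039 = 5*(-32 + 26) - 19039 = 5*(-6) - 19039 = -30 - 19039 = -19069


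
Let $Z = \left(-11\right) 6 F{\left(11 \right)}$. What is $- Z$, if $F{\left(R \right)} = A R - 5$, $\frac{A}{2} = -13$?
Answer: $-19206$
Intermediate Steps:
$A = -26$ ($A = 2 \left(-13\right) = -26$)
$F{\left(R \right)} = -5 - 26 R$ ($F{\left(R \right)} = - 26 R - 5 = -5 - 26 R$)
$Z = 19206$ ($Z = \left(-11\right) 6 \left(-5 - 286\right) = - 66 \left(-5 - 286\right) = \left(-66\right) \left(-291\right) = 19206$)
$- Z = \left(-1\right) 19206 = -19206$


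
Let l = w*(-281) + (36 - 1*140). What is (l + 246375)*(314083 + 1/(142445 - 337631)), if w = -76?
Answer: 5468922457220333/65062 ≈ 8.4057e+10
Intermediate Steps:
l = 21252 (l = -76*(-281) + (36 - 1*140) = 21356 + (36 - 140) = 21356 - 104 = 21252)
(l + 246375)*(314083 + 1/(142445 - 337631)) = (21252 + 246375)*(314083 + 1/(142445 - 337631)) = 267627*(314083 + 1/(-195186)) = 267627*(314083 - 1/195186) = 267627*(61304604437/195186) = 5468922457220333/65062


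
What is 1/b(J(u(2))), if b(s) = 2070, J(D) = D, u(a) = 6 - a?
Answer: 1/2070 ≈ 0.00048309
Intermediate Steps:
1/b(J(u(2))) = 1/2070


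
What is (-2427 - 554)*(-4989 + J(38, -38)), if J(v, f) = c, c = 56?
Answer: 14705273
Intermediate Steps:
J(v, f) = 56
(-2427 - 554)*(-4989 + J(38, -38)) = (-2427 - 554)*(-4989 + 56) = -2981*(-4933) = 14705273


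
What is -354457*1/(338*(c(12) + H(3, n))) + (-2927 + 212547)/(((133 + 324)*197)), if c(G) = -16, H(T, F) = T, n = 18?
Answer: 32832479533/395587426 ≈ 82.997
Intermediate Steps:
-354457*1/(338*(c(12) + H(3, n))) + (-2927 + 212547)/(((133 + 324)*197)) = -354457*1/(338*(-16 + 3)) + (-2927 + 212547)/(((133 + 324)*197)) = -354457/((-13*338)) + 209620/((457*197)) = -354457/(-4394) + 209620/90029 = -354457*(-1/4394) + 209620*(1/90029) = 354457/4394 + 209620/90029 = 32832479533/395587426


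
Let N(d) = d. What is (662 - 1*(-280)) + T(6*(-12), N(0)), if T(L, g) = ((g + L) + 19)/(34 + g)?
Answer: 31975/34 ≈ 940.44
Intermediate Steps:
T(L, g) = (19 + L + g)/(34 + g) (T(L, g) = ((L + g) + 19)/(34 + g) = (19 + L + g)/(34 + g))
(662 - 1*(-280)) + T(6*(-12), N(0)) = (662 - 1*(-280)) + (19 + 6*(-12) + 0)/(34 + 0) = (662 + 280) + (19 - 72 + 0)/34 = 942 + (1/34)*(-53) = 942 - 53/34 = 31975/34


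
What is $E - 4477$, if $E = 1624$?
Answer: $-2853$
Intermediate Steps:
$E - 4477 = 1624 - 4477 = -2853$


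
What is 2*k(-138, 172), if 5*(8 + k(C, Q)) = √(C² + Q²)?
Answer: -16 + 4*√12157/5 ≈ 72.207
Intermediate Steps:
k(C, Q) = -8 + √(C² + Q²)/5
2*k(-138, 172) = 2*(-8 + √((-138)² + 172²)/5) = 2*(-8 + √(19044 + 29584)/5) = 2*(-8 + √48628/5) = 2*(-8 + (2*√12157)/5) = 2*(-8 + 2*√12157/5) = -16 + 4*√12157/5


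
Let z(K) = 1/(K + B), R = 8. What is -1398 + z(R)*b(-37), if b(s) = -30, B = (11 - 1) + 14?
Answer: -22383/16 ≈ -1398.9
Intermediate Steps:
B = 24 (B = 10 + 14 = 24)
z(K) = 1/(24 + K) (z(K) = 1/(K + 24) = 1/(24 + K))
-1398 + z(R)*b(-37) = -1398 - 30/(24 + 8) = -1398 - 30/32 = -1398 + (1/32)*(-30) = -1398 - 15/16 = -22383/16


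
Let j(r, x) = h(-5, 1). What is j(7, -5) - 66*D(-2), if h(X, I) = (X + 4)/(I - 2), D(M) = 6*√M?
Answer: 1 - 396*I*√2 ≈ 1.0 - 560.03*I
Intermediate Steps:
h(X, I) = (4 + X)/(-2 + I)
j(r, x) = 1 (j(r, x) = (4 - 5)/(-2 + 1) = -1/(-1) = -1*(-1) = 1)
j(7, -5) - 66*D(-2) = 1 - 396*√(-2) = 1 - 396*I*√2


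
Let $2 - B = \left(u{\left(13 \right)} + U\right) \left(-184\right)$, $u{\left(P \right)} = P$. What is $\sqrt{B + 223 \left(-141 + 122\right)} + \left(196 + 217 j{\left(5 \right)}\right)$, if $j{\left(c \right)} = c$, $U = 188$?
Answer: $1281 + \sqrt{32749} \approx 1462.0$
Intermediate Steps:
$B = 36986$ ($B = 2 - \left(13 + 188\right) \left(-184\right) = 2 - 201 \left(-184\right) = 2 - -36984 = 2 + 36984 = 36986$)
$\sqrt{B + 223 \left(-141 + 122\right)} + \left(196 + 217 j{\left(5 \right)}\right) = \sqrt{36986 + 223 \left(-141 + 122\right)} + \left(196 + 217 \cdot 5\right) = \sqrt{36986 + 223 \left(-19\right)} + \left(196 + 1085\right) = \sqrt{36986 - 4237} + 1281 = \sqrt{32749} + 1281 = 1281 + \sqrt{32749}$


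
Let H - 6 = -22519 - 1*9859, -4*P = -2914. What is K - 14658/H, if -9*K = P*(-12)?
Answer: 47187991/48558 ≈ 971.79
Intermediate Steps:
P = 1457/2 (P = -¼*(-2914) = 1457/2 ≈ 728.50)
K = 2914/3 (K = -1457*(-12)/18 = -⅑*(-8742) = 2914/3 ≈ 971.33)
H = -32372 (H = 6 + (-22519 - 1*9859) = 6 + (-22519 - 9859) = 6 - 32378 = -32372)
K - 14658/H = 2914/3 - 14658/(-32372) = 2914/3 - 14658*(-1)/32372 = 2914/3 - 1*(-7329/16186) = 2914/3 + 7329/16186 = 47187991/48558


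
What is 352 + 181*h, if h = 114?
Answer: 20986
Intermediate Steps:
352 + 181*h = 352 + 181*114 = 352 + 20634 = 20986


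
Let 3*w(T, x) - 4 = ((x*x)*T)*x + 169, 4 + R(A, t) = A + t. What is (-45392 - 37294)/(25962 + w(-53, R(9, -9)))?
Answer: -248058/81451 ≈ -3.0455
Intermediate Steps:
R(A, t) = -4 + A + t (R(A, t) = -4 + (A + t) = -4 + A + t)
w(T, x) = 173/3 + T*x³/3 (w(T, x) = 4/3 + (((x*x)*T)*x + 169)/3 = 4/3 + ((x²*T)*x + 169)/3 = 4/3 + ((T*x²)*x + 169)/3 = 4/3 + (T*x³ + 169)/3 = 4/3 + (169 + T*x³)/3 = 4/3 + (169/3 + T*x³/3) = 173/3 + T*x³/3)
(-45392 - 37294)/(25962 + w(-53, R(9, -9))) = (-45392 - 37294)/(25962 + (173/3 + (⅓)*(-53)*(-4 + 9 - 9)³)) = -82686/(25962 + (173/3 + (⅓)*(-53)*(-4)³)) = -82686/(25962 + (173/3 + (⅓)*(-53)*(-64))) = -82686/(25962 + (173/3 + 3392/3)) = -82686/(25962 + 3565/3) = -82686/81451/3 = -82686*3/81451 = -248058/81451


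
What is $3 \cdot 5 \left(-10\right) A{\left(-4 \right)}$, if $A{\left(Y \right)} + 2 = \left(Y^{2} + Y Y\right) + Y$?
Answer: $-3900$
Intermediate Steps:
$A{\left(Y \right)} = -2 + Y + 2 Y^{2}$ ($A{\left(Y \right)} = -2 + \left(\left(Y^{2} + Y Y\right) + Y\right) = -2 + \left(\left(Y^{2} + Y^{2}\right) + Y\right) = -2 + \left(2 Y^{2} + Y\right) = -2 + \left(Y + 2 Y^{2}\right) = -2 + Y + 2 Y^{2}$)
$3 \cdot 5 \left(-10\right) A{\left(-4 \right)} = 3 \cdot 5 \left(-10\right) \left(-2 - 4 + 2 \left(-4\right)^{2}\right) = 15 \left(-10\right) \left(-2 - 4 + 2 \cdot 16\right) = - 150 \left(-2 - 4 + 32\right) = \left(-150\right) 26 = -3900$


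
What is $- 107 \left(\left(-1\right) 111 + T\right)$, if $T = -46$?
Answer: $16799$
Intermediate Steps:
$- 107 \left(\left(-1\right) 111 + T\right) = - 107 \left(\left(-1\right) 111 - 46\right) = - 107 \left(-111 - 46\right) = \left(-107\right) \left(-157\right) = 16799$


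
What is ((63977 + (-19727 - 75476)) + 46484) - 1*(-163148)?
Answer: 178406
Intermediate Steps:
((63977 + (-19727 - 75476)) + 46484) - 1*(-163148) = ((63977 - 95203) + 46484) + 163148 = (-31226 + 46484) + 163148 = 15258 + 163148 = 178406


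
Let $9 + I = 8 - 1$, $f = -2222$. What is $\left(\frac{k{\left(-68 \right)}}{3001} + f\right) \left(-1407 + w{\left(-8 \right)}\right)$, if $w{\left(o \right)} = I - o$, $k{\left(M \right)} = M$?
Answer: $\frac{9342274290}{3001} \approx 3.1131 \cdot 10^{6}$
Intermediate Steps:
$I = -2$ ($I = -9 + \left(8 - 1\right) = -9 + 7 = -2$)
$w{\left(o \right)} = -2 - o$
$\left(\frac{k{\left(-68 \right)}}{3001} + f\right) \left(-1407 + w{\left(-8 \right)}\right) = \left(- \frac{68}{3001} - 2222\right) \left(-1407 - -6\right) = \left(\left(-68\right) \frac{1}{3001} - 2222\right) \left(-1407 + \left(-2 + 8\right)\right) = \left(- \frac{68}{3001} - 2222\right) \left(-1407 + 6\right) = \left(- \frac{6668290}{3001}\right) \left(-1401\right) = \frac{9342274290}{3001}$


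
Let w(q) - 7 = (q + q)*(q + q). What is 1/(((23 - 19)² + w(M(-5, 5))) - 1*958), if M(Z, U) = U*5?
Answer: 1/1565 ≈ 0.00063898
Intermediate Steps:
M(Z, U) = 5*U
w(q) = 7 + 4*q² (w(q) = 7 + (q + q)*(q + q) = 7 + (2*q)*(2*q) = 7 + 4*q²)
1/(((23 - 19)² + w(M(-5, 5))) - 1*958) = 1/(((23 - 19)² + (7 + 4*(5*5)²)) - 1*958) = 1/((4² + (7 + 4*25²)) - 958) = 1/((16 + (7 + 4*625)) - 958) = 1/((16 + (7 + 2500)) - 958) = 1/((16 + 2507) - 958) = 1/(2523 - 958) = 1/1565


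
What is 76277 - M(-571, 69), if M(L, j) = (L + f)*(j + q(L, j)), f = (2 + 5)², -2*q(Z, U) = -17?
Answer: 116732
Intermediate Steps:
q(Z, U) = 17/2 (q(Z, U) = -½*(-17) = 17/2)
f = 49 (f = 7² = 49)
M(L, j) = (49 + L)*(17/2 + j) (M(L, j) = (L + 49)*(j + 17/2) = (49 + L)*(17/2 + j))
76277 - M(-571, 69) = 76277 - (833/2 + 49*69 + (17/2)*(-571) - 571*69) = 76277 - (833/2 + 3381 - 9707/2 - 39399) = 76277 - 1*(-40455) = 76277 + 40455 = 116732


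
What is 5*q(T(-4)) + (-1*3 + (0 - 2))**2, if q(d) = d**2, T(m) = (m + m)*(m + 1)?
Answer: 2905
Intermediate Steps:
T(m) = 2*m*(1 + m) (T(m) = (2*m)*(1 + m) = 2*m*(1 + m))
5*q(T(-4)) + (-1*3 + (0 - 2))**2 = 5*(2*(-4)*(1 - 4))**2 + (-1*3 + (0 - 2))**2 = 5*(2*(-4)*(-3))**2 + (-3 - 2)**2 = 5*24**2 + (-5)**2 = 5*576 + 25 = 2880 + 25 = 2905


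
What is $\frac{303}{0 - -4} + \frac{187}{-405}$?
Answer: $\frac{121967}{1620} \approx 75.288$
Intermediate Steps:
$\frac{303}{0 - -4} + \frac{187}{-405} = \frac{303}{0 + 4} + 187 \left(- \frac{1}{405}\right) = \frac{303}{4} - \frac{187}{405} = \frac{121967}{1620}$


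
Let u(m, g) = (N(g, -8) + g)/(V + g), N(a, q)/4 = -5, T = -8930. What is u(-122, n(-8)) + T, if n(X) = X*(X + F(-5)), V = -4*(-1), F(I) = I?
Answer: -80363/9 ≈ -8929.2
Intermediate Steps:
V = 4
N(a, q) = -20 (N(a, q) = 4*(-5) = -20)
n(X) = X*(-5 + X) (n(X) = X*(X - 5) = X*(-5 + X))
u(m, g) = (-20 + g)/(4 + g)
u(-122, n(-8)) + T = (-20 - 8*(-5 - 8))/(4 - 8*(-5 - 8)) - 8930 = (-20 - 8*(-13))/(4 - 8*(-13)) - 8930 = (-20 + 104)/(4 + 104) - 8930 = 84/108 - 8930 = (1/108)*84 - 8930 = 7/9 - 8930 = -80363/9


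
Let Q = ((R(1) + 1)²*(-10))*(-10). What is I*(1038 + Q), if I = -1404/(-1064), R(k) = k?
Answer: 252369/133 ≈ 1897.5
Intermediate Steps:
I = 351/266 (I = -1404*(-1/1064) = 351/266 ≈ 1.3195)
Q = 400 (Q = ((1 + 1)²*(-10))*(-10) = (2²*(-10))*(-10) = (4*(-10))*(-10) = -40*(-10) = 400)
I*(1038 + Q) = 351*(1038 + 400)/266 = (351/266)*1438 = 252369/133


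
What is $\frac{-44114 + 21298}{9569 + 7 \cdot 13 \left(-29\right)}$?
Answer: $- \frac{11408}{3465} \approx -3.2924$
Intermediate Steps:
$\frac{-44114 + 21298}{9569 + 7 \cdot 13 \left(-29\right)} = - \frac{22816}{9569 + 91 \left(-29\right)} = - \frac{22816}{9569 - 2639} = - \frac{22816}{6930} = \left(-22816\right) \frac{1}{6930} = - \frac{11408}{3465}$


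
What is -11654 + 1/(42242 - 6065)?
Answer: -421606757/36177 ≈ -11654.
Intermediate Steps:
-11654 + 1/(42242 - 6065) = -11654 + 1/36177 = -421606757/36177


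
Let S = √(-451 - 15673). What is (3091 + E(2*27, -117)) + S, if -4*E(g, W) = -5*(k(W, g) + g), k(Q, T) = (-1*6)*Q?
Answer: 4036 + 2*I*√4031 ≈ 4036.0 + 126.98*I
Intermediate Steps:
k(Q, T) = -6*Q
E(g, W) = -15*W/2 + 5*g/4 (E(g, W) = -(-5)*(-6*W + g)/4 = -(-5)*(g - 6*W)/4 = -(-5*g + 30*W)/4 = -15*W/2 + 5*g/4)
S = 2*I*√4031 (S = √(-16124) = 2*I*√4031 ≈ 126.98*I)
(3091 + E(2*27, -117)) + S = (3091 + (-15/2*(-117) + 5*(2*27)/4)) + 2*I*√4031 = (3091 + (1755/2 + (5/4)*54)) + 2*I*√4031 = (3091 + (1755/2 + 135/2)) + 2*I*√4031 = (3091 + 945) + 2*I*√4031 = 4036 + 2*I*√4031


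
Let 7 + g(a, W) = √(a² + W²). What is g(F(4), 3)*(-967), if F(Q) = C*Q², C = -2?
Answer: 6769 - 967*√1033 ≈ -24311.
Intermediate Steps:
F(Q) = -2*Q²
g(a, W) = -7 + √(W² + a²) (g(a, W) = -7 + √(a² + W²) = -7 + √(W² + a²))
g(F(4), 3)*(-967) = (-7 + √(3² + (-2*4²)²))*(-967) = (-7 + √(9 + (-2*16)²))*(-967) = (-7 + √(9 + (-32)²))*(-967) = (-7 + √(9 + 1024))*(-967) = (-7 + √1033)*(-967) = 6769 - 967*√1033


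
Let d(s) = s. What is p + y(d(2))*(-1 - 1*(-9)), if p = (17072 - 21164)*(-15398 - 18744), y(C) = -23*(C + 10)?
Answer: 139706856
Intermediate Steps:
y(C) = -230 - 23*C (y(C) = -23*(10 + C) = -230 - 23*C)
p = 139709064 (p = -4092*(-34142) = 139709064)
p + y(d(2))*(-1 - 1*(-9)) = 139709064 + (-230 - 23*2)*(-1 - 1*(-9)) = 139709064 + (-230 - 46)*(-1 + 9) = 139709064 - 276*8 = 139709064 - 2208 = 139706856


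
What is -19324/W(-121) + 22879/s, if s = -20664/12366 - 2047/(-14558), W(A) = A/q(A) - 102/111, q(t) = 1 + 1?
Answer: -203620575877022/13913422155 ≈ -14635.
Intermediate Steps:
q(t) = 2
W(A) = -34/37 + A/2 (W(A) = A/2 - 102/111 = A*(½) - 102*1/111 = A/2 - 34/37 = -34/37 + A/2)
s = -15306295/10001346 (s = -20664*1/12366 - 2047*(-1/14558) = -1148/687 + 2047/14558 = -15306295/10001346 ≈ -1.5304)
-19324/W(-121) + 22879/s = -19324/(-34/37 + (½)*(-121)) + 22879/(-15306295/10001346) = -19324/(-34/37 - 121/2) + 22879*(-10001346/15306295) = -19324/(-4545/74) - 228820795134/15306295 = -19324*(-74/4545) - 228820795134/15306295 = 1429976/4545 - 228820795134/15306295 = -203620575877022/13913422155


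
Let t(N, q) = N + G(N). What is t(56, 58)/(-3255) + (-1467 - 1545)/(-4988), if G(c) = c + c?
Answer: 106739/193285 ≈ 0.55224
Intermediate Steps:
G(c) = 2*c
t(N, q) = 3*N (t(N, q) = N + 2*N = 3*N)
t(56, 58)/(-3255) + (-1467 - 1545)/(-4988) = (3*56)/(-3255) + (-1467 - 1545)/(-4988) = 168*(-1/3255) - 3012*(-1/4988) = -8/155 + 753/1247 = 106739/193285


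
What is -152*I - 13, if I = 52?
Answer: -7917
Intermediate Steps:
-152*I - 13 = -152*52 - 13 = -7904 - 13 = -7917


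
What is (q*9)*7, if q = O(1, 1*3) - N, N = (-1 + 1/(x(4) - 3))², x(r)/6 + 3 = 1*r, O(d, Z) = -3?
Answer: -217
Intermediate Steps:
x(r) = -18 + 6*r (x(r) = -18 + 6*(1*r) = -18 + 6*r)
N = 4/9 (N = (-1 + 1/((-18 + 6*4) - 3))² = (-1 + 1/((-18 + 24) - 3))² = (-1 + 1/(6 - 3))² = (-1 + 1/3)² = (-1 + ⅓)² = (-⅔)² = 4/9 ≈ 0.44444)
q = -31/9 (q = -3 - 1*4/9 = -3 - 4/9 = -31/9 ≈ -3.4444)
(q*9)*7 = -31/9*9*7 = -31*7 = -217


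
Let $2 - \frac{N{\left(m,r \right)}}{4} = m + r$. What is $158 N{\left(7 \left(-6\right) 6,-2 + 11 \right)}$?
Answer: $154840$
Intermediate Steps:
$N{\left(m,r \right)} = 8 - 4 m - 4 r$ ($N{\left(m,r \right)} = 8 - 4 \left(m + r\right) = 8 - \left(4 m + 4 r\right) = 8 - 4 m - 4 r$)
$158 N{\left(7 \left(-6\right) 6,-2 + 11 \right)} = 158 \left(8 - 4 \cdot 7 \left(-6\right) 6 - 4 \left(-2 + 11\right)\right) = 158 \left(8 - 4 \left(\left(-42\right) 6\right) - 36\right) = 158 \left(8 - -1008 - 36\right) = 158 \left(8 + 1008 - 36\right) = 158 \cdot 980 = 154840$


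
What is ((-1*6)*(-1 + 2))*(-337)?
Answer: 2022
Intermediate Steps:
((-1*6)*(-1 + 2))*(-337) = -6*1*(-337) = -6*(-337) = 2022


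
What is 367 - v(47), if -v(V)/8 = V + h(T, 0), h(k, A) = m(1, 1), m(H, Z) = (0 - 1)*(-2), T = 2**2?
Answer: 759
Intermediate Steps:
T = 4
m(H, Z) = 2 (m(H, Z) = -1*(-2) = 2)
h(k, A) = 2
v(V) = -16 - 8*V (v(V) = -8*(V + 2) = -8*(2 + V) = -16 - 8*V)
367 - v(47) = 367 - (-16 - 8*47) = 367 - (-16 - 376) = 367 - 1*(-392) = 367 + 392 = 759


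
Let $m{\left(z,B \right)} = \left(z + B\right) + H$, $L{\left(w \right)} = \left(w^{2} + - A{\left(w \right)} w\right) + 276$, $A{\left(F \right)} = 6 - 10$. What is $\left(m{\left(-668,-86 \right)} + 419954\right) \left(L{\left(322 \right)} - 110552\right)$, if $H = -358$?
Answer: $-2221537968$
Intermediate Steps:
$A{\left(F \right)} = -4$ ($A{\left(F \right)} = 6 - 10 = -4$)
$L{\left(w \right)} = 276 + w^{2} + 4 w$ ($L{\left(w \right)} = \left(w^{2} + \left(-1\right) \left(-4\right) w\right) + 276 = \left(w^{2} + 4 w\right) + 276 = 276 + w^{2} + 4 w$)
$m{\left(z,B \right)} = -358 + B + z$ ($m{\left(z,B \right)} = \left(z + B\right) - 358 = \left(B + z\right) - 358 = -358 + B + z$)
$\left(m{\left(-668,-86 \right)} + 419954\right) \left(L{\left(322 \right)} - 110552\right) = \left(\left(-358 - 86 - 668\right) + 419954\right) \left(\left(276 + 322^{2} + 4 \cdot 322\right) - 110552\right) = \left(-1112 + 419954\right) \left(\left(276 + 103684 + 1288\right) - 110552\right) = 418842 \left(105248 - 110552\right) = 418842 \left(-5304\right) = -2221537968$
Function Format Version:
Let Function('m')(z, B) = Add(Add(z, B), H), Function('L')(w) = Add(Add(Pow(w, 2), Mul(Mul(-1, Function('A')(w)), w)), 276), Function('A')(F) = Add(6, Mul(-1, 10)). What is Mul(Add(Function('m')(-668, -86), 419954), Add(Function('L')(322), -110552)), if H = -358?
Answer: -2221537968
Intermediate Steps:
Function('A')(F) = -4 (Function('A')(F) = Add(6, -10) = -4)
Function('L')(w) = Add(276, Pow(w, 2), Mul(4, w)) (Function('L')(w) = Add(Add(Pow(w, 2), Mul(Mul(-1, -4), w)), 276) = Add(Add(Pow(w, 2), Mul(4, w)), 276) = Add(276, Pow(w, 2), Mul(4, w)))
Function('m')(z, B) = Add(-358, B, z) (Function('m')(z, B) = Add(Add(z, B), -358) = Add(Add(B, z), -358) = Add(-358, B, z))
Mul(Add(Function('m')(-668, -86), 419954), Add(Function('L')(322), -110552)) = Mul(Add(Add(-358, -86, -668), 419954), Add(Add(276, Pow(322, 2), Mul(4, 322)), -110552)) = Mul(Add(-1112, 419954), Add(Add(276, 103684, 1288), -110552)) = Mul(418842, Add(105248, -110552)) = Mul(418842, -5304) = -2221537968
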